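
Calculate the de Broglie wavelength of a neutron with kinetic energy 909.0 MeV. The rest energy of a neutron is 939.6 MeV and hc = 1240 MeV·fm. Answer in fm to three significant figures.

λ = 0.779 fm

Total energy E = KE + m₀c² = 909.0 + 939.6 = 1848.6 MeV.
(pc)² = E² − (m₀c²)² = (1848.6)² − (939.6)² = 2.534 × 10⁶ MeV², so pc = 1592 MeV.
λ = hc/(pc) = 1240 MeV·fm / 1592 MeV = 0.779 fm.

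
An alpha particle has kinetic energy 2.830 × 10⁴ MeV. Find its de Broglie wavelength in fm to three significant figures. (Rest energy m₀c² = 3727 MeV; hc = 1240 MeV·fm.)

Total energy E = KE + m₀c² = 2.830 × 10⁴ + 3727 = 32027 MeV.
(pc)² = E² − (m₀c²)² = (32027)² − (3727)² = 1.012 × 10⁹ MeV², so pc = 3.181 × 10⁴ MeV.
λ = hc/(pc) = 1240 MeV·fm / 3.181 × 10⁴ MeV = 0.0390 fm.

λ = 0.0390 fm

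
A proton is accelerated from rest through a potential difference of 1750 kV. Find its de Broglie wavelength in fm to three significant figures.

KE = eV = 1.602 × 10⁻¹⁹ × 1.750 × 10⁶ = 2.804 × 10⁻¹³ J.
p = √(2mKE) = √(2 × 1.673 × 10⁻²⁷ × 2.804 × 10⁻¹³) = 3.063 × 10⁻²⁰ kg·m/s.
λ = h/p = 6.626 × 10⁻³⁴ / 3.063 × 10⁻²⁰ = 2.16 × 10⁻¹⁴ m = 21.6 fm.

λ = 21.6 fm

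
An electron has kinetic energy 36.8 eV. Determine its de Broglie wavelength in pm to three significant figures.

λ = 202 pm

KE = 36.8 eV = 5.895 × 10⁻¹⁸ J.
p = √(2mKE) = √(2 × 9.109 × 10⁻³¹ × 5.895 × 10⁻¹⁸) = 3.277 × 10⁻²⁴ kg·m/s.
λ = h/p = 6.626 × 10⁻³⁴ / 3.277 × 10⁻²⁴ = 2.02 × 10⁻¹⁰ m = 202 pm.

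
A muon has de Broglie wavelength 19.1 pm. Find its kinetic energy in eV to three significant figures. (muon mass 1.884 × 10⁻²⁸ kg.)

KE = 19.9 eV

p = h/λ = 6.626 × 10⁻³⁴ / 1.910 × 10⁻¹¹ = 3.469 × 10⁻²³ kg·m/s.
KE = p²/(2m) = (3.469 × 10⁻²³)² / (2 × 1.884 × 10⁻²⁸) = 3.194 × 10⁻¹⁸ J = 19.9 eV.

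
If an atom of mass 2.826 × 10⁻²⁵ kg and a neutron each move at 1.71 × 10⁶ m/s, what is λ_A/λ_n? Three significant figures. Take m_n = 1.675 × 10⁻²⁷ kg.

At fixed v, p = mv so λ = h/(mv) ∝ 1/m.
λ_A/λ_n = m_n/m_A = 1.675 × 10⁻²⁷/2.826 × 10⁻²⁵ = 5.93 × 10⁻³.

λ_A/λ_n = 5.93 × 10⁻³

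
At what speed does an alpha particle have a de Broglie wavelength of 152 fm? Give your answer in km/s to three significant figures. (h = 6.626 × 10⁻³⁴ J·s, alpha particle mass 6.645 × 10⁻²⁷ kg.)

v = 656 km/s

p = h/λ = 6.626 × 10⁻³⁴ / 1.520 × 10⁻¹³ = 4.359 × 10⁻²¹ kg·m/s.
v = p/m = 4.359 × 10⁻²¹ / 6.645 × 10⁻²⁷ = 6.56 × 10⁵ m/s = 656 km/s.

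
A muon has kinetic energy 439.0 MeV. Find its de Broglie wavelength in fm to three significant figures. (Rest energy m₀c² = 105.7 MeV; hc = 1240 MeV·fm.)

λ = 2.32 fm

Total energy E = KE + m₀c² = 439.0 + 105.7 = 544.7 MeV.
(pc)² = E² − (m₀c²)² = (544.7)² − (105.7)² = 2.855 × 10⁵ MeV², so pc = 534.3 MeV.
λ = hc/(pc) = 1240 MeV·fm / 534.3 MeV = 2.32 fm.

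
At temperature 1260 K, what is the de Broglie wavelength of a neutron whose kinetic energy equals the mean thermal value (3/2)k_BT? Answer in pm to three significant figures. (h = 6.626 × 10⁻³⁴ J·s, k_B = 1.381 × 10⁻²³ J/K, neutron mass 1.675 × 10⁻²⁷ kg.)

λ = 70.9 pm

KE = (3/2)k_BT = 1.5 × 1.381 × 10⁻²³ × 1260 = 2.610 × 10⁻²⁰ J.
p = √(2mKE) = √(2 × 1.675 × 10⁻²⁷ × 2.610 × 10⁻²⁰) = 9.351 × 10⁻²⁴ kg·m/s.
λ = h/p = 7.09 × 10⁻¹¹ m = 70.9 pm.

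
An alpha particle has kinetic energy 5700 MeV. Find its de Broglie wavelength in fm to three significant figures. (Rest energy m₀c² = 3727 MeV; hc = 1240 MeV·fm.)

λ = 0.143 fm

Total energy E = KE + m₀c² = 5700 + 3727 = 9427 MeV.
(pc)² = E² − (m₀c²)² = (9427)² − (3727)² = 7.498 × 10⁷ MeV², so pc = 8659 MeV.
λ = hc/(pc) = 1240 MeV·fm / 8659 MeV = 0.143 fm.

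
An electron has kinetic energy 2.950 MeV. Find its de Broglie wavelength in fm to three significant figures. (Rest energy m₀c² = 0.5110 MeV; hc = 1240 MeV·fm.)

Total energy E = KE + m₀c² = 2.950 + 0.5110 = 3.4610 MeV.
(pc)² = E² − (m₀c²)² = (3.4610)² − (0.5110)² = 11.72 MeV², so pc = 3.423 MeV.
λ = hc/(pc) = 1240 MeV·fm / 3.423 MeV = 362 fm.

λ = 362 fm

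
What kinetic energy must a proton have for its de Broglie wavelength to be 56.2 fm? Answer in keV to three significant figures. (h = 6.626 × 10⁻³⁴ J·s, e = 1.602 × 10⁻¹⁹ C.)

KE = 259 keV

p = h/λ = 6.626 × 10⁻³⁴ / 5.620 × 10⁻¹⁴ = 1.179 × 10⁻²⁰ kg·m/s.
KE = p²/(2m) = (1.179 × 10⁻²⁰)² / (2 × 1.673 × 10⁻²⁷) = 4.154 × 10⁻¹⁴ J = 259 keV.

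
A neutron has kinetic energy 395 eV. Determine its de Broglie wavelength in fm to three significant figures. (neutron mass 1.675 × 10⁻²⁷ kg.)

KE = 395 eV = 6.328 × 10⁻¹⁷ J.
p = √(2mKE) = √(2 × 1.675 × 10⁻²⁷ × 6.328 × 10⁻¹⁷) = 4.604 × 10⁻²² kg·m/s.
λ = h/p = 6.626 × 10⁻³⁴ / 4.604 × 10⁻²² = 1.44 × 10⁻¹² m = 1440 fm.

λ = 1440 fm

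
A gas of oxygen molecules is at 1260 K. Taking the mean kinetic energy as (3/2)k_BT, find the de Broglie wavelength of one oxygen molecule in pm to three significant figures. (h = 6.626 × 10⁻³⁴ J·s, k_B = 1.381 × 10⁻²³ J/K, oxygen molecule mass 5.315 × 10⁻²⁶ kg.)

KE = (3/2)k_BT = 1.5 × 1.381 × 10⁻²³ × 1260 = 2.610 × 10⁻²⁰ J.
p = √(2mKE) = √(2 × 5.315 × 10⁻²⁶ × 2.610 × 10⁻²⁰) = 5.267 × 10⁻²³ kg·m/s.
λ = h/p = 1.26 × 10⁻¹¹ m = 12.6 pm.

λ = 12.6 pm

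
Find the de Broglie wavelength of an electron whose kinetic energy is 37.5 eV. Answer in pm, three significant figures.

λ = 200 pm

KE = 37.5 eV = 6.008 × 10⁻¹⁸ J.
p = √(2mKE) = √(2 × 9.109 × 10⁻³¹ × 6.008 × 10⁻¹⁸) = 3.308 × 10⁻²⁴ kg·m/s.
λ = h/p = 6.626 × 10⁻³⁴ / 3.308 × 10⁻²⁴ = 2.00 × 10⁻¹⁰ m = 200 pm.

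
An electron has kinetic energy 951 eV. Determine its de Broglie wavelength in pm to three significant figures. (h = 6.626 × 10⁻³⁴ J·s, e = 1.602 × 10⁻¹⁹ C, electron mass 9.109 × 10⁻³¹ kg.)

KE = 951 eV = 1.524 × 10⁻¹⁶ J.
p = √(2mKE) = √(2 × 9.109 × 10⁻³¹ × 1.524 × 10⁻¹⁶) = 1.666 × 10⁻²³ kg·m/s.
λ = h/p = 6.626 × 10⁻³⁴ / 1.666 × 10⁻²³ = 3.98 × 10⁻¹¹ m = 39.8 pm.

λ = 39.8 pm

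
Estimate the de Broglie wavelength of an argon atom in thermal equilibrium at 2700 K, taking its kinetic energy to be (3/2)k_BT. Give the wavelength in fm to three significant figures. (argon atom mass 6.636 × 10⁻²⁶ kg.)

λ = 7690 fm

KE = (3/2)k_BT = 1.5 × 1.381 × 10⁻²³ × 2700 = 5.593 × 10⁻²⁰ J.
p = √(2mKE) = √(2 × 6.636 × 10⁻²⁶ × 5.593 × 10⁻²⁰) = 8.616 × 10⁻²³ kg·m/s.
λ = h/p = 7.69 × 10⁻¹² m = 7690 fm.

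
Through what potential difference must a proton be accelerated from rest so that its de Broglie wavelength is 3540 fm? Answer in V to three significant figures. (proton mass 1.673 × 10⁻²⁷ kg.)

V = 65.4 V

p = h/λ = 6.626 × 10⁻³⁴ / 3.540 × 10⁻¹² = 1.872 × 10⁻²² kg·m/s.
KE = p²/(2m) = 1.047 × 10⁻¹⁷ J.
V = KE/e = 1.047 × 10⁻¹⁷ / (1.602 × 10⁻¹⁹) = 65.4 V.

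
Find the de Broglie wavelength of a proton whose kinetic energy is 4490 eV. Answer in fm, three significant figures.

KE = 4490 eV = 7.193 × 10⁻¹⁶ J.
p = √(2mKE) = √(2 × 1.673 × 10⁻²⁷ × 7.193 × 10⁻¹⁶) = 1.551 × 10⁻²¹ kg·m/s.
λ = h/p = 6.626 × 10⁻³⁴ / 1.551 × 10⁻²¹ = 4.27 × 10⁻¹³ m = 427 fm.

λ = 427 fm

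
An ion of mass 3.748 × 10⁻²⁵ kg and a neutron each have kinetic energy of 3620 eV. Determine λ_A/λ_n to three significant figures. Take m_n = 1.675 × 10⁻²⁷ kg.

λ_A/λ_n = 0.0669

At fixed KE, p = √(2mKE) so λ = h/p ∝ 1/√m.
λ_A/λ_n = √(m_n/m_A) = √(1.675 × 10⁻²⁷/3.748 × 10⁻²⁵) = √(4.469 × 10⁻³) = 0.0669.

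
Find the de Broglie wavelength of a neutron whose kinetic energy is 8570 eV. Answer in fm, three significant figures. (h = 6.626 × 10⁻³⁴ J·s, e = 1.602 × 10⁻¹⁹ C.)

λ = 309 fm

KE = 8570 eV = 1.373 × 10⁻¹⁵ J.
p = √(2mKE) = √(2 × 1.675 × 10⁻²⁷ × 1.373 × 10⁻¹⁵) = 2.145 × 10⁻²¹ kg·m/s.
λ = h/p = 6.626 × 10⁻³⁴ / 2.145 × 10⁻²¹ = 3.09 × 10⁻¹³ m = 309 fm.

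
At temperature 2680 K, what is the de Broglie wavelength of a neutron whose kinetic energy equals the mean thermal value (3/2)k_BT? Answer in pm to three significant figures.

λ = 48.6 pm

KE = (3/2)k_BT = 1.5 × 1.381 × 10⁻²³ × 2680 = 5.552 × 10⁻²⁰ J.
p = √(2mKE) = √(2 × 1.675 × 10⁻²⁷ × 5.552 × 10⁻²⁰) = 1.364 × 10⁻²³ kg·m/s.
λ = h/p = 4.86 × 10⁻¹¹ m = 48.6 pm.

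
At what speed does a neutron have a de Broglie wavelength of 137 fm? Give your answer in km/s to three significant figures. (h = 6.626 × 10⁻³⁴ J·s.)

p = h/λ = 6.626 × 10⁻³⁴ / 1.370 × 10⁻¹³ = 4.836 × 10⁻²¹ kg·m/s.
v = p/m = 4.836 × 10⁻²¹ / 1.675 × 10⁻²⁷ = 2.89 × 10⁶ m/s = 2890 km/s.

v = 2890 km/s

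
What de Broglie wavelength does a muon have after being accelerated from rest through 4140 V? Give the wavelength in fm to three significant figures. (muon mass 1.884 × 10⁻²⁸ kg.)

KE = eV = 1.602 × 10⁻¹⁹ × 4140 = 6.632 × 10⁻¹⁶ J.
p = √(2mKE) = √(2 × 1.884 × 10⁻²⁸ × 6.632 × 10⁻¹⁶) = 4.999 × 10⁻²² kg·m/s.
λ = h/p = 6.626 × 10⁻³⁴ / 4.999 × 10⁻²² = 1.33 × 10⁻¹² m = 1330 fm.

λ = 1330 fm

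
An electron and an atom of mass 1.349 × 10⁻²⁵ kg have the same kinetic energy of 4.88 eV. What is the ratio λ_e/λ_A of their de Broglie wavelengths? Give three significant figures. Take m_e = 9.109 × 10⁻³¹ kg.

At fixed KE, p = √(2mKE) so λ = h/p ∝ 1/√m.
λ_e/λ_A = √(m_A/m_e) = √(1.349 × 10⁻²⁵/9.109 × 10⁻³¹) = √(1.481 × 10⁵) = 385.

λ_e/λ_A = 385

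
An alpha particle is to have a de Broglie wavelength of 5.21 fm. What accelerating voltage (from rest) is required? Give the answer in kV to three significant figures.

p = h/λ = 6.626 × 10⁻³⁴ / 5.210 × 10⁻¹⁵ = 1.272 × 10⁻¹⁹ kg·m/s.
KE = p²/(2m) = 1.217 × 10⁻¹² J.
V = KE/2e = 1.217 × 10⁻¹² / (2 × 1.602 × 10⁻¹⁹) = 3800 kV.

V = 3800 kV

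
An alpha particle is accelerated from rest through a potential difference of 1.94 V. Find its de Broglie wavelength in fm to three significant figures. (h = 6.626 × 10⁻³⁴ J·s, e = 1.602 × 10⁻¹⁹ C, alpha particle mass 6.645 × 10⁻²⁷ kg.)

KE = 2eV = 2 × 1.602 × 10⁻¹⁹ × 1.940 = 6.216 × 10⁻¹⁹ J.
p = √(2mKE) = √(2 × 6.645 × 10⁻²⁷ × 6.216 × 10⁻¹⁹) = 9.089 × 10⁻²³ kg·m/s.
λ = h/p = 6.626 × 10⁻³⁴ / 9.089 × 10⁻²³ = 7.29 × 10⁻¹² m = 7290 fm.

λ = 7290 fm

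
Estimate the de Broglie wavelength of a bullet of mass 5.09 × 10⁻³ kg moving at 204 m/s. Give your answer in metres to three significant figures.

p = mv = 5.09 × 10⁻³ × 204 = 1.038 kg·m/s.
λ = h/p = 6.626 × 10⁻³⁴ / 1.038 = 6.38 × 10⁻³⁴ m.

λ = 6.38 × 10⁻³⁴ m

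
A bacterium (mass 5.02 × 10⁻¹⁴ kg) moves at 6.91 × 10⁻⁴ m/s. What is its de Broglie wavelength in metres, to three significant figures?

λ = 1.91 × 10⁻¹⁷ m

p = mv = 5.02 × 10⁻¹⁴ × 6.91 × 10⁻⁴ = 3.469 × 10⁻¹⁷ kg·m/s.
λ = h/p = 6.626 × 10⁻³⁴ / 3.469 × 10⁻¹⁷ = 1.91 × 10⁻¹⁷ m.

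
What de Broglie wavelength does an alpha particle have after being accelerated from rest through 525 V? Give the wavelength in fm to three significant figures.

λ = 443 fm

KE = 2eV = 2 × 1.602 × 10⁻¹⁹ × 525.0 = 1.682 × 10⁻¹⁶ J.
p = √(2mKE) = √(2 × 6.645 × 10⁻²⁷ × 1.682 × 10⁻¹⁶) = 1.495 × 10⁻²¹ kg·m/s.
λ = h/p = 6.626 × 10⁻³⁴ / 1.495 × 10⁻²¹ = 4.43 × 10⁻¹³ m = 443 fm.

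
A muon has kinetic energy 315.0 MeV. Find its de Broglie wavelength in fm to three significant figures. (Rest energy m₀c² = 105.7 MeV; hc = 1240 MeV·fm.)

λ = 3.05 fm

Total energy E = KE + m₀c² = 315.0 + 105.7 = 420.7 MeV.
(pc)² = E² − (m₀c²)² = (420.7)² − (105.7)² = 1.658 × 10⁵ MeV², so pc = 407.2 MeV.
λ = hc/(pc) = 1240 MeV·fm / 407.2 MeV = 3.05 fm.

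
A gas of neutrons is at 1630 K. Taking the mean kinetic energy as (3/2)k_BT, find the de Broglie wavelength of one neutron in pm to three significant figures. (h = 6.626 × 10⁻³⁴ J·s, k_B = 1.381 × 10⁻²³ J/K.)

λ = 62.3 pm

KE = (3/2)k_BT = 1.5 × 1.381 × 10⁻²³ × 1630 = 3.377 × 10⁻²⁰ J.
p = √(2mKE) = √(2 × 1.675 × 10⁻²⁷ × 3.377 × 10⁻²⁰) = 1.064 × 10⁻²³ kg·m/s.
λ = h/p = 6.23 × 10⁻¹¹ m = 62.3 pm.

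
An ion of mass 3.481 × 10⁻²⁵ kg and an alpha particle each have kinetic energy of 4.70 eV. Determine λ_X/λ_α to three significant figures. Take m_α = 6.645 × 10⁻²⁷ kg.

λ_X/λ_α = 0.138

At fixed KE, p = √(2mKE) so λ = h/p ∝ 1/√m.
λ_X/λ_α = √(m_α/m_X) = √(6.645 × 10⁻²⁷/3.481 × 10⁻²⁵) = √(0.01909) = 0.138.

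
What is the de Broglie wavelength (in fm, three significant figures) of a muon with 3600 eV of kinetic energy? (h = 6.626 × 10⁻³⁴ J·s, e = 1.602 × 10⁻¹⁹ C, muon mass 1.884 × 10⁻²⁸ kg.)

KE = 3600 eV = 5.767 × 10⁻¹⁶ J.
p = √(2mKE) = √(2 × 1.884 × 10⁻²⁸ × 5.767 × 10⁻¹⁶) = 4.662 × 10⁻²² kg·m/s.
λ = h/p = 6.626 × 10⁻³⁴ / 4.662 × 10⁻²² = 1.42 × 10⁻¹² m = 1420 fm.

λ = 1420 fm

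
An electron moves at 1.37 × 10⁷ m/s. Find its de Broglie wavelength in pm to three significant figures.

p = mv = 9.109 × 10⁻³¹ × 1.37 × 10⁷ = 1.248 × 10⁻²³ kg·m/s.
λ = h/p = 6.626 × 10⁻³⁴ / 1.248 × 10⁻²³ = 5.31 × 10⁻¹¹ m = 53.1 pm.

λ = 53.1 pm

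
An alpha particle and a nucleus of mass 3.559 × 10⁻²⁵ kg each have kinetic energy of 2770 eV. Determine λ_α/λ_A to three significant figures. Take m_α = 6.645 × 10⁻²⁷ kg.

λ_α/λ_A = 7.32

At fixed KE, p = √(2mKE) so λ = h/p ∝ 1/√m.
λ_α/λ_A = √(m_A/m_α) = √(3.559 × 10⁻²⁵/6.645 × 10⁻²⁷) = √(53.56) = 7.32.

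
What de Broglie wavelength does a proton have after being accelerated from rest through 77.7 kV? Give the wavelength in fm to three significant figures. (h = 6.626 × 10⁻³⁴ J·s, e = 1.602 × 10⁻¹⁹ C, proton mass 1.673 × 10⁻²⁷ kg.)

KE = eV = 1.602 × 10⁻¹⁹ × 7.770 × 10⁴ = 1.245 × 10⁻¹⁴ J.
p = √(2mKE) = √(2 × 1.673 × 10⁻²⁷ × 1.245 × 10⁻¹⁴) = 6.454 × 10⁻²¹ kg·m/s.
λ = h/p = 6.626 × 10⁻³⁴ / 6.454 × 10⁻²¹ = 1.03 × 10⁻¹³ m = 103 fm.

λ = 103 fm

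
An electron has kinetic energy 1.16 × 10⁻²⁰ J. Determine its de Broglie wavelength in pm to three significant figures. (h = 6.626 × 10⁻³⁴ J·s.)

p = √(2mKE) = √(2 × 9.109 × 10⁻³¹ × 1.160 × 10⁻²⁰) = 1.454 × 10⁻²⁵ kg·m/s.
λ = h/p = 6.626 × 10⁻³⁴ / 1.454 × 10⁻²⁵ = 4.56 × 10⁻⁹ m = 4560 pm.

λ = 4560 pm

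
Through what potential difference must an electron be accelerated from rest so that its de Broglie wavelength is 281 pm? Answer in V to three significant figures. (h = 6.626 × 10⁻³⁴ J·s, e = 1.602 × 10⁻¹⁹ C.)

V = 19.1 V

p = h/λ = 6.626 × 10⁻³⁴ / 2.810 × 10⁻¹⁰ = 2.358 × 10⁻²⁴ kg·m/s.
KE = p²/(2m) = 3.052 × 10⁻¹⁸ J.
V = KE/e = 3.052 × 10⁻¹⁸ / (1.602 × 10⁻¹⁹) = 19.1 V.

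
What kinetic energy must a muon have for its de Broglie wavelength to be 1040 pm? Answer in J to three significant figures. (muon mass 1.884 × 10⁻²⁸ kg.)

KE = 1.08 × 10⁻²¹ J

p = h/λ = 6.626 × 10⁻³⁴ / 1.040 × 10⁻⁹ = 6.371 × 10⁻²⁵ kg·m/s.
KE = p²/(2m) = (6.371 × 10⁻²⁵)² / (2 × 1.884 × 10⁻²⁸) = 1.077 × 10⁻²¹ J = 1.08 × 10⁻²¹ J.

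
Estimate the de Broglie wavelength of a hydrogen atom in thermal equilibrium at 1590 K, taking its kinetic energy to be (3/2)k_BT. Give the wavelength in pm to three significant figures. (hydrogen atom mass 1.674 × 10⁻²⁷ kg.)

KE = (3/2)k_BT = 1.5 × 1.381 × 10⁻²³ × 1590 = 3.294 × 10⁻²⁰ J.
p = √(2mKE) = √(2 × 1.674 × 10⁻²⁷ × 3.294 × 10⁻²⁰) = 1.050 × 10⁻²³ kg·m/s.
λ = h/p = 6.31 × 10⁻¹¹ m = 63.1 pm.

λ = 63.1 pm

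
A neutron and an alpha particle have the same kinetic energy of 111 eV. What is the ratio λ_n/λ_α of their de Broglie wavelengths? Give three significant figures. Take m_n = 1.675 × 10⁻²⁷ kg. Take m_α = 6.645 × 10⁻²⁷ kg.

λ_n/λ_α = 1.99

At fixed KE, p = √(2mKE) so λ = h/p ∝ 1/√m.
λ_n/λ_α = √(m_α/m_n) = √(6.645 × 10⁻²⁷/1.675 × 10⁻²⁷) = √(3.967) = 1.99.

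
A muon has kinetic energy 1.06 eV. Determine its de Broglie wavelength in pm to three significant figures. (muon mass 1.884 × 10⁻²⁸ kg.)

KE = 1.06 eV = 1.698 × 10⁻¹⁹ J.
p = √(2mKE) = √(2 × 1.884 × 10⁻²⁸ × 1.698 × 10⁻¹⁹) = 7.999 × 10⁻²⁴ kg·m/s.
λ = h/p = 6.626 × 10⁻³⁴ / 7.999 × 10⁻²⁴ = 8.28 × 10⁻¹¹ m = 82.8 pm.

λ = 82.8 pm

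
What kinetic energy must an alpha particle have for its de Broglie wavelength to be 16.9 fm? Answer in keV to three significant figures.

KE = 722 keV

p = h/λ = 6.626 × 10⁻³⁴ / 1.690 × 10⁻¹⁴ = 3.921 × 10⁻²⁰ kg·m/s.
KE = p²/(2m) = (3.921 × 10⁻²⁰)² / (2 × 6.645 × 10⁻²⁷) = 1.157 × 10⁻¹³ J = 722 keV.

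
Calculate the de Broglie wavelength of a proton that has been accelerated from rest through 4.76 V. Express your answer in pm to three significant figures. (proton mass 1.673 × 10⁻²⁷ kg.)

KE = eV = 1.602 × 10⁻¹⁹ × 4.760 = 7.626 × 10⁻¹⁹ J.
p = √(2mKE) = √(2 × 1.673 × 10⁻²⁷ × 7.626 × 10⁻¹⁹) = 5.051 × 10⁻²³ kg·m/s.
λ = h/p = 6.626 × 10⁻³⁴ / 5.051 × 10⁻²³ = 1.31 × 10⁻¹¹ m = 13.1 pm.

λ = 13.1 pm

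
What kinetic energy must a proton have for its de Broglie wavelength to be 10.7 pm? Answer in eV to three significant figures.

KE = 7.15 eV

p = h/λ = 6.626 × 10⁻³⁴ / 1.070 × 10⁻¹¹ = 6.193 × 10⁻²³ kg·m/s.
KE = p²/(2m) = (6.193 × 10⁻²³)² / (2 × 1.673 × 10⁻²⁷) = 1.146 × 10⁻¹⁸ J = 7.15 eV.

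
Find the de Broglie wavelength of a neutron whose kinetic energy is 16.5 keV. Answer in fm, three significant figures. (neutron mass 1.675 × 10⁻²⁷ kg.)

KE = 16.5 keV = 2.643 × 10⁻¹⁵ J.
p = √(2mKE) = √(2 × 1.675 × 10⁻²⁷ × 2.643 × 10⁻¹⁵) = 2.976 × 10⁻²¹ kg·m/s.
λ = h/p = 6.626 × 10⁻³⁴ / 2.976 × 10⁻²¹ = 2.23 × 10⁻¹³ m = 223 fm.

λ = 223 fm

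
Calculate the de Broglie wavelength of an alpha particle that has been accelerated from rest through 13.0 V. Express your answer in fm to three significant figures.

KE = 2eV = 2 × 1.602 × 10⁻¹⁹ × 13.00 = 4.165 × 10⁻¹⁸ J.
p = √(2mKE) = √(2 × 6.645 × 10⁻²⁷ × 4.165 × 10⁻¹⁸) = 2.353 × 10⁻²² kg·m/s.
λ = h/p = 6.626 × 10⁻³⁴ / 2.353 × 10⁻²² = 2.82 × 10⁻¹² m = 2820 fm.

λ = 2820 fm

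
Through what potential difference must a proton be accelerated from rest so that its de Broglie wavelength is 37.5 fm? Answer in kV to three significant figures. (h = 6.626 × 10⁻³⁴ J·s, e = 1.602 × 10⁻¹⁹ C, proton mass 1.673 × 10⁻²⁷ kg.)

p = h/λ = 6.626 × 10⁻³⁴ / 3.750 × 10⁻¹⁴ = 1.767 × 10⁻²⁰ kg·m/s.
KE = p²/(2m) = 9.331 × 10⁻¹⁴ J.
V = KE/e = 9.331 × 10⁻¹⁴ / (1.602 × 10⁻¹⁹) = 582 kV.

V = 582 kV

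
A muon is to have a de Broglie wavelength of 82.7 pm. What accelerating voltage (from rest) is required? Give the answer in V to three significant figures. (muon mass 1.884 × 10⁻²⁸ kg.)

p = h/λ = 6.626 × 10⁻³⁴ / 8.270 × 10⁻¹¹ = 8.012 × 10⁻²⁴ kg·m/s.
KE = p²/(2m) = 1.704 × 10⁻¹⁹ J.
V = KE/e = 1.704 × 10⁻¹⁹ / (1.602 × 10⁻¹⁹) = 1.06 V.

V = 1.06 V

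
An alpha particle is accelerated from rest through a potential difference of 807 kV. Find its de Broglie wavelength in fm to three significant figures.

λ = 11.3 fm

KE = 2eV = 2 × 1.602 × 10⁻¹⁹ × 8.070 × 10⁵ = 2.586 × 10⁻¹³ J.
p = √(2mKE) = √(2 × 6.645 × 10⁻²⁷ × 2.586 × 10⁻¹³) = 5.862 × 10⁻²⁰ kg·m/s.
λ = h/p = 6.626 × 10⁻³⁴ / 5.862 × 10⁻²⁰ = 1.13 × 10⁻¹⁴ m = 11.3 fm.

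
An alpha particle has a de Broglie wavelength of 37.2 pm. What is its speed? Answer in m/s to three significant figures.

p = h/λ = 6.626 × 10⁻³⁴ / 3.720 × 10⁻¹¹ = 1.781 × 10⁻²³ kg·m/s.
v = p/m = 1.781 × 10⁻²³ / 6.645 × 10⁻²⁷ = 2.68 × 10³ m/s = 2680 m/s.

v = 2680 m/s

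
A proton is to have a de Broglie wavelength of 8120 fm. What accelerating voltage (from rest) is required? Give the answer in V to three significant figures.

p = h/λ = 6.626 × 10⁻³⁴ / 8.120 × 10⁻¹² = 8.160 × 10⁻²³ kg·m/s.
KE = p²/(2m) = 1.990 × 10⁻¹⁸ J.
V = KE/e = 1.990 × 10⁻¹⁸ / (1.602 × 10⁻¹⁹) = 12.4 V.

V = 12.4 V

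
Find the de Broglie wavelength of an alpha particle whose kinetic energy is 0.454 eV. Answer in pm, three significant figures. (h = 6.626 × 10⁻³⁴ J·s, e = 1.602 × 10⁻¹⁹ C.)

λ = 21.3 pm

KE = 0.454 eV = 7.273 × 10⁻²⁰ J.
p = √(2mKE) = √(2 × 6.645 × 10⁻²⁷ × 7.273 × 10⁻²⁰) = 3.109 × 10⁻²³ kg·m/s.
λ = h/p = 6.626 × 10⁻³⁴ / 3.109 × 10⁻²³ = 2.13 × 10⁻¹¹ m = 21.3 pm.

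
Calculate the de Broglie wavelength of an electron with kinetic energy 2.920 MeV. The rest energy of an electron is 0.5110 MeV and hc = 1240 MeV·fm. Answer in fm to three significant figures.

λ = 365 fm

Total energy E = KE + m₀c² = 2.920 + 0.5110 = 3.4310 MeV.
(pc)² = E² − (m₀c²)² = (3.4310)² − (0.5110)² = 11.51 MeV², so pc = 3.393 MeV.
λ = hc/(pc) = 1240 MeV·fm / 3.393 MeV = 365 fm.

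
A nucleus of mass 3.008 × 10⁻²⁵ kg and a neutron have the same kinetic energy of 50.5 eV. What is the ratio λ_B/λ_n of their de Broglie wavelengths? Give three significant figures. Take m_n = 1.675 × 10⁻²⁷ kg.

At fixed KE, p = √(2mKE) so λ = h/p ∝ 1/√m.
λ_B/λ_n = √(m_n/m_B) = √(1.675 × 10⁻²⁷/3.008 × 10⁻²⁵) = √(5.568 × 10⁻³) = 0.0746.

λ_B/λ_n = 0.0746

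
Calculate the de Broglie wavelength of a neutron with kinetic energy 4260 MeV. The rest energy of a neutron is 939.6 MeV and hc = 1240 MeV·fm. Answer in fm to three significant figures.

λ = 0.242 fm

Total energy E = KE + m₀c² = 4260 + 939.6 = 5199.6 MeV.
(pc)² = E² − (m₀c²)² = (5199.6)² − (939.6)² = 2.615 × 10⁷ MeV², so pc = 5114 MeV.
λ = hc/(pc) = 1240 MeV·fm / 5114 MeV = 0.242 fm.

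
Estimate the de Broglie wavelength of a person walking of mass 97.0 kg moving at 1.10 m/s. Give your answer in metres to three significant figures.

p = mv = 97.0 × 1.10 = 1.067 × 10² kg·m/s.
λ = h/p = 6.626 × 10⁻³⁴ / 1.067 × 10² = 6.21 × 10⁻³⁶ m.

λ = 6.21 × 10⁻³⁶ m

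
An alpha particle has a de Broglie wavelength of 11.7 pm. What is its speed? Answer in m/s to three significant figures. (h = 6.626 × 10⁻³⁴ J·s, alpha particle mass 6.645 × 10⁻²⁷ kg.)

v = 8520 m/s

p = h/λ = 6.626 × 10⁻³⁴ / 1.170 × 10⁻¹¹ = 5.663 × 10⁻²³ kg·m/s.
v = p/m = 5.663 × 10⁻²³ / 6.645 × 10⁻²⁷ = 8.52 × 10³ m/s = 8520 m/s.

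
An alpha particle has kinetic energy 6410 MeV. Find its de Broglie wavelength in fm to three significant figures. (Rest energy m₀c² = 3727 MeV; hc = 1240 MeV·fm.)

λ = 0.132 fm

Total energy E = KE + m₀c² = 6410 + 3727 = 10137 MeV.
(pc)² = E² − (m₀c²)² = (10137)² − (3727)² = 8.887 × 10⁷ MeV², so pc = 9427 MeV.
λ = hc/(pc) = 1240 MeV·fm / 9427 MeV = 0.132 fm.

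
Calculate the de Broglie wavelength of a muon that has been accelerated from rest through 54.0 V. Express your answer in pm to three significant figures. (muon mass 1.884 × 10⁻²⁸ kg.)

KE = eV = 1.602 × 10⁻¹⁹ × 54.00 = 8.651 × 10⁻¹⁸ J.
p = √(2mKE) = √(2 × 1.884 × 10⁻²⁸ × 8.651 × 10⁻¹⁸) = 5.709 × 10⁻²³ kg·m/s.
λ = h/p = 6.626 × 10⁻³⁴ / 5.709 × 10⁻²³ = 1.16 × 10⁻¹¹ m = 11.6 pm.

λ = 11.6 pm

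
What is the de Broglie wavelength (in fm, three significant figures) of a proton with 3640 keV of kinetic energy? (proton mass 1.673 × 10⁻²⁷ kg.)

KE = 3640 keV = 5.831 × 10⁻¹³ J.
p = √(2mKE) = √(2 × 1.673 × 10⁻²⁷ × 5.831 × 10⁻¹³) = 4.417 × 10⁻²⁰ kg·m/s.
λ = h/p = 6.626 × 10⁻³⁴ / 4.417 × 10⁻²⁰ = 1.50 × 10⁻¹⁴ m = 15.0 fm.

λ = 15.0 fm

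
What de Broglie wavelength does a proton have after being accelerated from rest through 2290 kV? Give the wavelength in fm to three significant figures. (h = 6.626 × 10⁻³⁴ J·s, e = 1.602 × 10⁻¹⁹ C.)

KE = eV = 1.602 × 10⁻¹⁹ × 2.290 × 10⁶ = 3.669 × 10⁻¹³ J.
p = √(2mKE) = √(2 × 1.673 × 10⁻²⁷ × 3.669 × 10⁻¹³) = 3.504 × 10⁻²⁰ kg·m/s.
λ = h/p = 6.626 × 10⁻³⁴ / 3.504 × 10⁻²⁰ = 1.89 × 10⁻¹⁴ m = 18.9 fm.

λ = 18.9 fm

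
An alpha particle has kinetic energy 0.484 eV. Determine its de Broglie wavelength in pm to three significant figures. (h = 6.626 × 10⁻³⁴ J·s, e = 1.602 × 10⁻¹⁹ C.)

KE = 0.484 eV = 7.754 × 10⁻²⁰ J.
p = √(2mKE) = √(2 × 6.645 × 10⁻²⁷ × 7.754 × 10⁻²⁰) = 3.210 × 10⁻²³ kg·m/s.
λ = h/p = 6.626 × 10⁻³⁴ / 3.210 × 10⁻²³ = 2.06 × 10⁻¹¹ m = 20.6 pm.

λ = 20.6 pm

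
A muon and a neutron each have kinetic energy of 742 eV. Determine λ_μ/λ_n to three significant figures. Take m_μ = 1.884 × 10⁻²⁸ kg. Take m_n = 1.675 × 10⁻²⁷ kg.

At fixed KE, p = √(2mKE) so λ = h/p ∝ 1/√m.
λ_μ/λ_n = √(m_n/m_μ) = √(1.675 × 10⁻²⁷/1.884 × 10⁻²⁸) = √(8.891) = 2.98.

λ_μ/λ_n = 2.98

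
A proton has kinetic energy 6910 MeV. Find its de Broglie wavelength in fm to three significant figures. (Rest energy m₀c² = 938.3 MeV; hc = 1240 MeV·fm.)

λ = 0.159 fm

Total energy E = KE + m₀c² = 6910 + 938.3 = 7848.3 MeV.
(pc)² = E² − (m₀c²)² = (7848.3)² − (938.3)² = 6.072 × 10⁷ MeV², so pc = 7792 MeV.
λ = hc/(pc) = 1240 MeV·fm / 7792 MeV = 0.159 fm.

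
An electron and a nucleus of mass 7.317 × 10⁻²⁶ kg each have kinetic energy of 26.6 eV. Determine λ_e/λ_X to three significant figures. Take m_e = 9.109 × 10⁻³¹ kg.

λ_e/λ_X = 283

At fixed KE, p = √(2mKE) so λ = h/p ∝ 1/√m.
λ_e/λ_X = √(m_X/m_e) = √(7.317 × 10⁻²⁶/9.109 × 10⁻³¹) = √(8.033 × 10⁴) = 283.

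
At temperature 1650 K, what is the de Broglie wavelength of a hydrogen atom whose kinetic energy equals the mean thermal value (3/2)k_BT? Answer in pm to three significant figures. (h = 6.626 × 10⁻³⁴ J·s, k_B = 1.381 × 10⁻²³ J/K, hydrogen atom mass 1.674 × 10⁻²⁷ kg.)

KE = (3/2)k_BT = 1.5 × 1.381 × 10⁻²³ × 1650 = 3.418 × 10⁻²⁰ J.
p = √(2mKE) = √(2 × 1.674 × 10⁻²⁷ × 3.418 × 10⁻²⁰) = 1.070 × 10⁻²³ kg·m/s.
λ = h/p = 6.19 × 10⁻¹¹ m = 61.9 pm.

λ = 61.9 pm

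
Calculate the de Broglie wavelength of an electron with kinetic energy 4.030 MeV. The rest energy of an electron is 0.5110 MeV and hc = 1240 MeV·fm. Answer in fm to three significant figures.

Total energy E = KE + m₀c² = 4.030 + 0.5110 = 4.5410 MeV.
(pc)² = E² − (m₀c²)² = (4.5410)² − (0.5110)² = 20.36 MeV², so pc = 4.512 MeV.
λ = hc/(pc) = 1240 MeV·fm / 4.512 MeV = 275 fm.

λ = 275 fm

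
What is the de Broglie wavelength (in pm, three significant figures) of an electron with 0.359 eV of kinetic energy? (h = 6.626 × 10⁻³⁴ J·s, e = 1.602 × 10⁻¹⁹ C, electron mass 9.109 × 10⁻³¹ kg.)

λ = 2050 pm

KE = 0.359 eV = 5.751 × 10⁻²⁰ J.
p = √(2mKE) = √(2 × 9.109 × 10⁻³¹ × 5.751 × 10⁻²⁰) = 3.237 × 10⁻²⁵ kg·m/s.
λ = h/p = 6.626 × 10⁻³⁴ / 3.237 × 10⁻²⁵ = 2.05 × 10⁻⁹ m = 2050 pm.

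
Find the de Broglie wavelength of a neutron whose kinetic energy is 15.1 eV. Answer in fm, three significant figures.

KE = 15.1 eV = 2.419 × 10⁻¹⁸ J.
p = √(2mKE) = √(2 × 1.675 × 10⁻²⁷ × 2.419 × 10⁻¹⁸) = 9.002 × 10⁻²³ kg·m/s.
λ = h/p = 6.626 × 10⁻³⁴ / 9.002 × 10⁻²³ = 7.36 × 10⁻¹² m = 7360 fm.

λ = 7360 fm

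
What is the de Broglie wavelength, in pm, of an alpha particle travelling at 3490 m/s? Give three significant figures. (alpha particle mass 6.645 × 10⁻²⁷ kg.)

λ = 28.6 pm

p = mv = 6.645 × 10⁻²⁷ × 3490 = 2.319 × 10⁻²³ kg·m/s.
λ = h/p = 6.626 × 10⁻³⁴ / 2.319 × 10⁻²³ = 2.86 × 10⁻¹¹ m = 28.6 pm.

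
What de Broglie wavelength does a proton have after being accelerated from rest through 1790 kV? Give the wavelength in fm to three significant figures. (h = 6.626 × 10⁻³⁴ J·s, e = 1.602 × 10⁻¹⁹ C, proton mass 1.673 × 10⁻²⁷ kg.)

KE = eV = 1.602 × 10⁻¹⁹ × 1.790 × 10⁶ = 2.868 × 10⁻¹³ J.
p = √(2mKE) = √(2 × 1.673 × 10⁻²⁷ × 2.868 × 10⁻¹³) = 3.098 × 10⁻²⁰ kg·m/s.
λ = h/p = 6.626 × 10⁻³⁴ / 3.098 × 10⁻²⁰ = 2.14 × 10⁻¹⁴ m = 21.4 fm.

λ = 21.4 fm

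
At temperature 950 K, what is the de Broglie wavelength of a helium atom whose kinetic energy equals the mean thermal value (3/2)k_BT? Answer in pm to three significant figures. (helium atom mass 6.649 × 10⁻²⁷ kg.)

λ = 41.0 pm

KE = (3/2)k_BT = 1.5 × 1.381 × 10⁻²³ × 950 = 1.968 × 10⁻²⁰ J.
p = √(2mKE) = √(2 × 6.649 × 10⁻²⁷ × 1.968 × 10⁻²⁰) = 1.618 × 10⁻²³ kg·m/s.
λ = h/p = 4.10 × 10⁻¹¹ m = 41.0 pm.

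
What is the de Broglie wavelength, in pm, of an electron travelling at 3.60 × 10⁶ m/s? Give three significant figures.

p = mv = 9.109 × 10⁻³¹ × 3.60 × 10⁶ = 3.279 × 10⁻²⁴ kg·m/s.
λ = h/p = 6.626 × 10⁻³⁴ / 3.279 × 10⁻²⁴ = 2.02 × 10⁻¹⁰ m = 202 pm.

λ = 202 pm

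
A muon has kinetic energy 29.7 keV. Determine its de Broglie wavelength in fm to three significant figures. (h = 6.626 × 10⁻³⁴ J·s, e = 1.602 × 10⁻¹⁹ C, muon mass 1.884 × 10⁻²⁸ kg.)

λ = 495 fm

KE = 29.7 keV = 4.758 × 10⁻¹⁵ J.
p = √(2mKE) = √(2 × 1.884 × 10⁻²⁸ × 4.758 × 10⁻¹⁵) = 1.339 × 10⁻²¹ kg·m/s.
λ = h/p = 6.626 × 10⁻³⁴ / 1.339 × 10⁻²¹ = 4.95 × 10⁻¹³ m = 495 fm.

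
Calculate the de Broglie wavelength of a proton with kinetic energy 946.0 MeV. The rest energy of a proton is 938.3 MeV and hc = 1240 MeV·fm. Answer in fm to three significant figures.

λ = 0.759 fm

Total energy E = KE + m₀c² = 946.0 + 938.3 = 1884.3 MeV.
(pc)² = E² − (m₀c²)² = (1884.3)² − (938.3)² = 2.670 × 10⁶ MeV², so pc = 1634 MeV.
λ = hc/(pc) = 1240 MeV·fm / 1634 MeV = 0.759 fm.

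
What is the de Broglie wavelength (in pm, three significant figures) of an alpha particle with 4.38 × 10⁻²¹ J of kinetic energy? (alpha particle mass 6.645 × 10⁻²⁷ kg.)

p = √(2mKE) = √(2 × 6.645 × 10⁻²⁷ × 4.380 × 10⁻²¹) = 7.630 × 10⁻²⁴ kg·m/s.
λ = h/p = 6.626 × 10⁻³⁴ / 7.630 × 10⁻²⁴ = 8.68 × 10⁻¹¹ m = 86.8 pm.

λ = 86.8 pm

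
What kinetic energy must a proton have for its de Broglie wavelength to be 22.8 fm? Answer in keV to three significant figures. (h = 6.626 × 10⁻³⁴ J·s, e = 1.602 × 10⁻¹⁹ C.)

p = h/λ = 6.626 × 10⁻³⁴ / 2.280 × 10⁻¹⁴ = 2.906 × 10⁻²⁰ kg·m/s.
KE = p²/(2m) = (2.906 × 10⁻²⁰)² / (2 × 1.673 × 10⁻²⁷) = 2.524 × 10⁻¹³ J = 1580 keV.

KE = 1580 keV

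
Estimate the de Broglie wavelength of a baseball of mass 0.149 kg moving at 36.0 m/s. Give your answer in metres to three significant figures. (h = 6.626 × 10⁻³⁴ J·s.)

λ = 1.24 × 10⁻³⁴ m

p = mv = 0.149 × 36.0 = 5.364 kg·m/s.
λ = h/p = 6.626 × 10⁻³⁴ / 5.364 = 1.24 × 10⁻³⁴ m.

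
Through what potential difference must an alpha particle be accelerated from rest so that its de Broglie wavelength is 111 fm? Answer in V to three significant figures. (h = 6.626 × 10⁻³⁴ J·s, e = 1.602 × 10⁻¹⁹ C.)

V = 8370 V

p = h/λ = 6.626 × 10⁻³⁴ / 1.110 × 10⁻¹³ = 5.969 × 10⁻²¹ kg·m/s.
KE = p²/(2m) = 2.681 × 10⁻¹⁵ J.
V = KE/2e = 2.681 × 10⁻¹⁵ / (2 × 1.602 × 10⁻¹⁹) = 8370 V.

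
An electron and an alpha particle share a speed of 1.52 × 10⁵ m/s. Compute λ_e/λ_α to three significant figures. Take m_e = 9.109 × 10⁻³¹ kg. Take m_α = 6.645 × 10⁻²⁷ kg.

λ_e/λ_α = 7290

At fixed v, p = mv so λ = h/(mv) ∝ 1/m.
λ_e/λ_α = m_α/m_e = 6.645 × 10⁻²⁷/9.109 × 10⁻³¹ = 7290.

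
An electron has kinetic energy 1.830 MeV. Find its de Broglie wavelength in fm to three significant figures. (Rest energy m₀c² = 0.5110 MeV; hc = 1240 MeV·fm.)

Total energy E = KE + m₀c² = 1.830 + 0.5110 = 2.3410 MeV.
(pc)² = E² − (m₀c²)² = (2.3410)² − (0.5110)² = 5.219 MeV², so pc = 2.285 MeV.
λ = hc/(pc) = 1240 MeV·fm / 2.285 MeV = 543 fm.

λ = 543 fm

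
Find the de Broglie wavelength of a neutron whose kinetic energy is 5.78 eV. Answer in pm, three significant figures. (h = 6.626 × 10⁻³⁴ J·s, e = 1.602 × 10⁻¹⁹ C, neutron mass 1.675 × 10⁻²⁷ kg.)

KE = 5.78 eV = 9.260 × 10⁻¹⁹ J.
p = √(2mKE) = √(2 × 1.675 × 10⁻²⁷ × 9.260 × 10⁻¹⁹) = 5.570 × 10⁻²³ kg·m/s.
λ = h/p = 6.626 × 10⁻³⁴ / 5.570 × 10⁻²³ = 1.19 × 10⁻¹¹ m = 11.9 pm.

λ = 11.9 pm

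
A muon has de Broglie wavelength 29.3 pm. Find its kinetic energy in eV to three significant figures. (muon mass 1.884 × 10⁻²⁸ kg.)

KE = 8.47 eV

p = h/λ = 6.626 × 10⁻³⁴ / 2.930 × 10⁻¹¹ = 2.261 × 10⁻²³ kg·m/s.
KE = p²/(2m) = (2.261 × 10⁻²³)² / (2 × 1.884 × 10⁻²⁸) = 1.357 × 10⁻¹⁸ J = 8.47 eV.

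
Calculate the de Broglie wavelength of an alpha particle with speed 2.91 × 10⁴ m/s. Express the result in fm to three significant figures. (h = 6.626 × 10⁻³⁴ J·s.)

λ = 3430 fm

p = mv = 6.645 × 10⁻²⁷ × 2.91 × 10⁴ = 1.934 × 10⁻²² kg·m/s.
λ = h/p = 6.626 × 10⁻³⁴ / 1.934 × 10⁻²² = 3.43 × 10⁻¹² m = 3430 fm.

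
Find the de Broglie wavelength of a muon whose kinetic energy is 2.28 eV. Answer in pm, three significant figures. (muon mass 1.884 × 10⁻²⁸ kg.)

KE = 2.28 eV = 3.653 × 10⁻¹⁹ J.
p = √(2mKE) = √(2 × 1.884 × 10⁻²⁸ × 3.653 × 10⁻¹⁹) = 1.173 × 10⁻²³ kg·m/s.
λ = h/p = 6.626 × 10⁻³⁴ / 1.173 × 10⁻²³ = 5.65 × 10⁻¹¹ m = 56.5 pm.

λ = 56.5 pm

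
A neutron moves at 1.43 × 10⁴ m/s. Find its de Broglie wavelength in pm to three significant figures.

λ = 27.7 pm

p = mv = 1.675 × 10⁻²⁷ × 1.43 × 10⁴ = 2.395 × 10⁻²³ kg·m/s.
λ = h/p = 6.626 × 10⁻³⁴ / 2.395 × 10⁻²³ = 2.77 × 10⁻¹¹ m = 27.7 pm.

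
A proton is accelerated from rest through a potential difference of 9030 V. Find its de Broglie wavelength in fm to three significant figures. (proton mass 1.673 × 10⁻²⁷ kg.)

λ = 301 fm

KE = eV = 1.602 × 10⁻¹⁹ × 9030 = 1.447 × 10⁻¹⁵ J.
p = √(2mKE) = √(2 × 1.673 × 10⁻²⁷ × 1.447 × 10⁻¹⁵) = 2.200 × 10⁻²¹ kg·m/s.
λ = h/p = 6.626 × 10⁻³⁴ / 2.200 × 10⁻²¹ = 3.01 × 10⁻¹³ m = 301 fm.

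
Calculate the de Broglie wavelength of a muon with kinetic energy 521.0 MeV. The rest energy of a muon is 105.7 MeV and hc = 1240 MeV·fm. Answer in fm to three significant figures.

Total energy E = KE + m₀c² = 521.0 + 105.7 = 626.7 MeV.
(pc)² = E² − (m₀c²)² = (626.7)² − (105.7)² = 3.816 × 10⁵ MeV², so pc = 617.7 MeV.
λ = hc/(pc) = 1240 MeV·fm / 617.7 MeV = 2.01 fm.

λ = 2.01 fm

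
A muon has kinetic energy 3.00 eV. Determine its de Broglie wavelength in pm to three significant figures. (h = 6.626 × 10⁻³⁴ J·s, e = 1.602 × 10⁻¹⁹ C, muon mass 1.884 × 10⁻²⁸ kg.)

λ = 49.2 pm

KE = 3.00 eV = 4.806 × 10⁻¹⁹ J.
p = √(2mKE) = √(2 × 1.884 × 10⁻²⁸ × 4.806 × 10⁻¹⁹) = 1.346 × 10⁻²³ kg·m/s.
λ = h/p = 6.626 × 10⁻³⁴ / 1.346 × 10⁻²³ = 4.92 × 10⁻¹¹ m = 49.2 pm.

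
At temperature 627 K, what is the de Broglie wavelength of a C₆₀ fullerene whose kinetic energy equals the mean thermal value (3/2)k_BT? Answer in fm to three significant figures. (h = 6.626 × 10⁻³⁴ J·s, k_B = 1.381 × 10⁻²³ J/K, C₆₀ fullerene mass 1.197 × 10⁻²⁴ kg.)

λ = 3760 fm

KE = (3/2)k_BT = 1.5 × 1.381 × 10⁻²³ × 627 = 1.299 × 10⁻²⁰ J.
p = √(2mKE) = √(2 × 1.197 × 10⁻²⁴ × 1.299 × 10⁻²⁰) = 1.763 × 10⁻²² kg·m/s.
λ = h/p = 3.76 × 10⁻¹² m = 3760 fm.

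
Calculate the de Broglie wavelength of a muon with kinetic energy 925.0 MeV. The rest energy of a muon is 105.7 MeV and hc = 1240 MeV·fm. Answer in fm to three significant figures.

Total energy E = KE + m₀c² = 925.0 + 105.7 = 1030.7 MeV.
(pc)² = E² − (m₀c²)² = (1030.7)² − (105.7)² = 1.051 × 10⁶ MeV², so pc = 1025 MeV.
λ = hc/(pc) = 1240 MeV·fm / 1025 MeV = 1.21 fm.

λ = 1.21 fm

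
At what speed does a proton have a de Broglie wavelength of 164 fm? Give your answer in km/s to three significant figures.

v = 2410 km/s

p = h/λ = 6.626 × 10⁻³⁴ / 1.640 × 10⁻¹³ = 4.040 × 10⁻²¹ kg·m/s.
v = p/m = 4.040 × 10⁻²¹ / 1.673 × 10⁻²⁷ = 2.41 × 10⁶ m/s = 2410 km/s.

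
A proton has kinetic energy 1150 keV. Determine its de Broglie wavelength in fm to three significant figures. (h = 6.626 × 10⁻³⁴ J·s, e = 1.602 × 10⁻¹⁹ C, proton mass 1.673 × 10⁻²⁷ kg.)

λ = 26.7 fm

KE = 1150 keV = 1.842 × 10⁻¹³ J.
p = √(2mKE) = √(2 × 1.673 × 10⁻²⁷ × 1.842 × 10⁻¹³) = 2.483 × 10⁻²⁰ kg·m/s.
λ = h/p = 6.626 × 10⁻³⁴ / 2.483 × 10⁻²⁰ = 2.67 × 10⁻¹⁴ m = 26.7 fm.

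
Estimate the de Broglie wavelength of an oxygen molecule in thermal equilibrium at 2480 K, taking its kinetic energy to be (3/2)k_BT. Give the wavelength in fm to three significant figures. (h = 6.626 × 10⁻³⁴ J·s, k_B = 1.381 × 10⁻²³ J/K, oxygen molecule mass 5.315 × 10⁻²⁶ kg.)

KE = (3/2)k_BT = 1.5 × 1.381 × 10⁻²³ × 2480 = 5.137 × 10⁻²⁰ J.
p = √(2mKE) = √(2 × 5.315 × 10⁻²⁶ × 5.137 × 10⁻²⁰) = 7.390 × 10⁻²³ kg·m/s.
λ = h/p = 8.97 × 10⁻¹² m = 8970 fm.

λ = 8970 fm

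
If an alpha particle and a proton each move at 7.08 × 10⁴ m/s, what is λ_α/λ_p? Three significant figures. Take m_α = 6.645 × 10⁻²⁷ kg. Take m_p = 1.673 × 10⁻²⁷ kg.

At fixed v, p = mv so λ = h/(mv) ∝ 1/m.
λ_α/λ_p = m_p/m_α = 1.673 × 10⁻²⁷/6.645 × 10⁻²⁷ = 0.252.

λ_α/λ_p = 0.252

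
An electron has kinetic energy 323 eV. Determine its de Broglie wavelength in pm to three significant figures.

KE = 323 eV = 5.174 × 10⁻¹⁷ J.
p = √(2mKE) = √(2 × 9.109 × 10⁻³¹ × 5.174 × 10⁻¹⁷) = 9.709 × 10⁻²⁴ kg·m/s.
λ = h/p = 6.626 × 10⁻³⁴ / 9.709 × 10⁻²⁴ = 6.82 × 10⁻¹¹ m = 68.2 pm.

λ = 68.2 pm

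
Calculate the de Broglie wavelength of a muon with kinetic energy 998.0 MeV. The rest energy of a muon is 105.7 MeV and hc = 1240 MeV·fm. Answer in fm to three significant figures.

λ = 1.13 fm

Total energy E = KE + m₀c² = 998.0 + 105.7 = 1103.7 MeV.
(pc)² = E² − (m₀c²)² = (1103.7)² − (105.7)² = 1.207 × 10⁶ MeV², so pc = 1099 MeV.
λ = hc/(pc) = 1240 MeV·fm / 1099 MeV = 1.13 fm.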